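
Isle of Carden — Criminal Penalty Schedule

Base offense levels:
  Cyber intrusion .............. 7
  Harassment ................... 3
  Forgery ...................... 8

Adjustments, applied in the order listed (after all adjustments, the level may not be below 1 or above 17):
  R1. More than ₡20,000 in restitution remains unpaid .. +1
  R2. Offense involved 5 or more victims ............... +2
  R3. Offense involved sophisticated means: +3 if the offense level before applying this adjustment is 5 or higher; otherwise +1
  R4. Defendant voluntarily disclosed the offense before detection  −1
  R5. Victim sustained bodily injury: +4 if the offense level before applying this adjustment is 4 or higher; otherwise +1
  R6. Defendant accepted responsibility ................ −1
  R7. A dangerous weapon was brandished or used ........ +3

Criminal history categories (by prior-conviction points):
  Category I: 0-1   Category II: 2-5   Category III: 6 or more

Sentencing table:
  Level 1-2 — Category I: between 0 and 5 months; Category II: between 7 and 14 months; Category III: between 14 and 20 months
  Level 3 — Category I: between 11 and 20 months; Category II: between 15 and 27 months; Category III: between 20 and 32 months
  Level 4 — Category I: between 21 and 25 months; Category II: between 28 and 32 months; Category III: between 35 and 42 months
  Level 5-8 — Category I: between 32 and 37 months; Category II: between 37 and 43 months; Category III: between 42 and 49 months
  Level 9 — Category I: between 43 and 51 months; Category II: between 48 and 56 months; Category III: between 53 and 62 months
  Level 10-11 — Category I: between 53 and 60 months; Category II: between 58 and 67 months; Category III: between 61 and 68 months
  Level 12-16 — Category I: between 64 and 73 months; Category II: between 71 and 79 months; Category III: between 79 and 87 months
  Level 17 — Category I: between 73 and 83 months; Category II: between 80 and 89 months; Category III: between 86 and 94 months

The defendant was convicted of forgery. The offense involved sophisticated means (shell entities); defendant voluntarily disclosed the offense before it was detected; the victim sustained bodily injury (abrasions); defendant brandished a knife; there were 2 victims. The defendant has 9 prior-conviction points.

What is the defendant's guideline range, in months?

Base offense level for forgery: 8.
R3 applies (level before this adjustment is 8 ≥ 5, so +3): 8 + 3 = 11.
R4 applies: 11 − 1 = 10.
R5 applies (level before this adjustment is 10 ≥ 4, so +4): 10 + 4 = 14.
R6 does not apply.
R7 applies: 14 + 3 = 17.
Final offense level: 17.
Criminal history: 9 prior points → Category III (6+).
Level 17 falls in the 17 band.
Grid: Level 17 × Category III = 86-94 months.

86-94 months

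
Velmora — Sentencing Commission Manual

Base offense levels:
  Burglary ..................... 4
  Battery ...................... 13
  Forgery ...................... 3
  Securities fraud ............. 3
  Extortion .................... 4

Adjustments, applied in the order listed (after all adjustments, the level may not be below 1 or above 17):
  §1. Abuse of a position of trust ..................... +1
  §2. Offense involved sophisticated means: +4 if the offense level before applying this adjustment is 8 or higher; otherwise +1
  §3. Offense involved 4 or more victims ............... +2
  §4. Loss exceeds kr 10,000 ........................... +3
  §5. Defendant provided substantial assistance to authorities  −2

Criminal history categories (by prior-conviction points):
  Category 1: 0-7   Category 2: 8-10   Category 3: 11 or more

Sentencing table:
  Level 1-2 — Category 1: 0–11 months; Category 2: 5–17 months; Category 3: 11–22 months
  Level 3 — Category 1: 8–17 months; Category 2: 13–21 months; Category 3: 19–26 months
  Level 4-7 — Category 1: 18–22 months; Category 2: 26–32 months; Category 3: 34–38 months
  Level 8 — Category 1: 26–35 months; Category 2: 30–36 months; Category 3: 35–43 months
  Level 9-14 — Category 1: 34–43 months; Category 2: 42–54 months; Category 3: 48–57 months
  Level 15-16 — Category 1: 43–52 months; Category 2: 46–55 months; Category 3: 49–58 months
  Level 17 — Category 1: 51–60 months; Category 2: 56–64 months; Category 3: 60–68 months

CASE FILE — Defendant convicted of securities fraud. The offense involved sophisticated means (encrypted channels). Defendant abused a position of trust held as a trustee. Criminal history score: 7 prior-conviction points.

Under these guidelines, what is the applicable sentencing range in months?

18-22 months

Base offense level for securities fraud: 3.
§1 applies: 3 + 1 = 4.
§2 applies (level before this adjustment is 4 < 8, so +1): 4 + 1 = 5.
§3 does not apply.
§5 does not apply.
Final offense level: 5.
Criminal history: 7 prior points → Category 1 (0-7).
Level 5 falls in the 4-7 band.
Grid: Level 4-7 × Category 1 = 18-22 months.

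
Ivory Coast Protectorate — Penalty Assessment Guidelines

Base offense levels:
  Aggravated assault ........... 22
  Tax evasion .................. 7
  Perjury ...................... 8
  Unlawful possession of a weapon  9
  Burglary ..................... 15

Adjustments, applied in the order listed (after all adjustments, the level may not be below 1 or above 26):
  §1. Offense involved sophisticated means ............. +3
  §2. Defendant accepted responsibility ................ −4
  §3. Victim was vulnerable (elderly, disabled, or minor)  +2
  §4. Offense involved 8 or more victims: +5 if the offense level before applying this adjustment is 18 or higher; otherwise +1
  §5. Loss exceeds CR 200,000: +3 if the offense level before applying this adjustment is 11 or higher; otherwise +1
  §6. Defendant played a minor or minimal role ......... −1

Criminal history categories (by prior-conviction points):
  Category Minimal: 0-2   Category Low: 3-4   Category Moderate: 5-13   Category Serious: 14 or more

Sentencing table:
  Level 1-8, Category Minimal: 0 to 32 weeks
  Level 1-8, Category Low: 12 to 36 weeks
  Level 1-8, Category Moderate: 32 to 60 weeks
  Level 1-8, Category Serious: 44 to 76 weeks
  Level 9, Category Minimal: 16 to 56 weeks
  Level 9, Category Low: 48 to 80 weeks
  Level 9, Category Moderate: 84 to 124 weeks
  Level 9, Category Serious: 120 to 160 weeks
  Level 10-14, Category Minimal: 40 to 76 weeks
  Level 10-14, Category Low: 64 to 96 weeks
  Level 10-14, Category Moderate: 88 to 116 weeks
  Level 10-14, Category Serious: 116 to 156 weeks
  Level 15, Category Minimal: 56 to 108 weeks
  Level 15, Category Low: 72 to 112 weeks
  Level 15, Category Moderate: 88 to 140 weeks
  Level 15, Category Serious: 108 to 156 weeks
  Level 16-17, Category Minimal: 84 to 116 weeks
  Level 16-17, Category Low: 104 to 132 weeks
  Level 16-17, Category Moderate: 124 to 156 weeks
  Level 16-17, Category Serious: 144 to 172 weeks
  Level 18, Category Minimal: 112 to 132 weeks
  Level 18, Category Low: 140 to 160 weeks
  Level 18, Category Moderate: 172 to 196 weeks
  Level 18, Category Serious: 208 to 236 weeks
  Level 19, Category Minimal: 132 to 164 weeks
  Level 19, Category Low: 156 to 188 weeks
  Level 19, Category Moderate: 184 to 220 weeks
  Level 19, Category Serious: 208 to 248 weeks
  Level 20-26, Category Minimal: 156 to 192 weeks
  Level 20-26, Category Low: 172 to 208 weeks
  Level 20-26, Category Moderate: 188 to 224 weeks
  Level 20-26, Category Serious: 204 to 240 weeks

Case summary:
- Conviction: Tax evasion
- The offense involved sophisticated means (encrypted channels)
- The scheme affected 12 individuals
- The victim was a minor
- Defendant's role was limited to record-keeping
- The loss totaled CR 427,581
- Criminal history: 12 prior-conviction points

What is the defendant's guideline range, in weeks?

88-140 weeks

Base offense level for tax evasion: 7.
§1 applies: 7 + 3 = 10.
§3 applies: 10 + 2 = 12.
§4 applies (level before this adjustment is 12 < 18, so +1): 12 + 1 = 13.
§5 applies (level before this adjustment is 13 ≥ 11, so +3): 13 + 3 = 16.
§6 applies: 16 − 1 = 15.
Final offense level: 15.
Criminal history: 12 prior points → Category Moderate (5-13).
Level 15 falls in the 15 band.
Grid: Level 15 × Category Moderate = 88-140 weeks.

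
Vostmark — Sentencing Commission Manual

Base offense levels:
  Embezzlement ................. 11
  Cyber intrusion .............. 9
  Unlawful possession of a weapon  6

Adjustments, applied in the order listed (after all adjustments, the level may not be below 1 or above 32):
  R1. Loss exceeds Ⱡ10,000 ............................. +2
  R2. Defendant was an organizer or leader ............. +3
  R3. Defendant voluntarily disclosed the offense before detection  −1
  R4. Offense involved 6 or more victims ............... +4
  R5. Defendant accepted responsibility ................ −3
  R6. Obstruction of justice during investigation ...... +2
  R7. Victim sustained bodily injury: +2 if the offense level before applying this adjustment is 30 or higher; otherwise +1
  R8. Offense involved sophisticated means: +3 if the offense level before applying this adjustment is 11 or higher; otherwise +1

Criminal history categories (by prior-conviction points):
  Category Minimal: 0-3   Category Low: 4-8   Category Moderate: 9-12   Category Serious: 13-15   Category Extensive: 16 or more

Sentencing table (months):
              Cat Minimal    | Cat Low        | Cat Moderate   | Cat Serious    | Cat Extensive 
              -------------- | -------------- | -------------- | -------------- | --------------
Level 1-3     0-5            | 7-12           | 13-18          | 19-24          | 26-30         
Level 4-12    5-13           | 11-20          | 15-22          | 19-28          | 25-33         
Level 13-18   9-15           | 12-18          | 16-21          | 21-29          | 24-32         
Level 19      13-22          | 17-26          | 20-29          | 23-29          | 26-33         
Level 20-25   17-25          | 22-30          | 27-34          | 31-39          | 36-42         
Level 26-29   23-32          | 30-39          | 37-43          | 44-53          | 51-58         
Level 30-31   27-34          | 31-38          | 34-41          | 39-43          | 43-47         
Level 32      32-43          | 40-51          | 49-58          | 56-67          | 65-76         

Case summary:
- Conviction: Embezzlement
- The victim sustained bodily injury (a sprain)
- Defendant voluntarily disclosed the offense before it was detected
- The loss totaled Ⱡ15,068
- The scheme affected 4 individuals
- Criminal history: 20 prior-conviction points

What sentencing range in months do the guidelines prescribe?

Base offense level for embezzlement: 11.
R1 applies: 11 + 2 = 13.
R2 does not apply.
R3 applies: 13 − 1 = 12.
R7 applies (level before this adjustment is 12 < 30, so +1): 12 + 1 = 13.
R8 does not apply.
Final offense level: 13.
Criminal history: 20 prior points → Category Extensive (16+).
Level 13 falls in the 13-18 band.
Grid: Level 13-18 × Category Extensive = 24-32 months.

24-32 months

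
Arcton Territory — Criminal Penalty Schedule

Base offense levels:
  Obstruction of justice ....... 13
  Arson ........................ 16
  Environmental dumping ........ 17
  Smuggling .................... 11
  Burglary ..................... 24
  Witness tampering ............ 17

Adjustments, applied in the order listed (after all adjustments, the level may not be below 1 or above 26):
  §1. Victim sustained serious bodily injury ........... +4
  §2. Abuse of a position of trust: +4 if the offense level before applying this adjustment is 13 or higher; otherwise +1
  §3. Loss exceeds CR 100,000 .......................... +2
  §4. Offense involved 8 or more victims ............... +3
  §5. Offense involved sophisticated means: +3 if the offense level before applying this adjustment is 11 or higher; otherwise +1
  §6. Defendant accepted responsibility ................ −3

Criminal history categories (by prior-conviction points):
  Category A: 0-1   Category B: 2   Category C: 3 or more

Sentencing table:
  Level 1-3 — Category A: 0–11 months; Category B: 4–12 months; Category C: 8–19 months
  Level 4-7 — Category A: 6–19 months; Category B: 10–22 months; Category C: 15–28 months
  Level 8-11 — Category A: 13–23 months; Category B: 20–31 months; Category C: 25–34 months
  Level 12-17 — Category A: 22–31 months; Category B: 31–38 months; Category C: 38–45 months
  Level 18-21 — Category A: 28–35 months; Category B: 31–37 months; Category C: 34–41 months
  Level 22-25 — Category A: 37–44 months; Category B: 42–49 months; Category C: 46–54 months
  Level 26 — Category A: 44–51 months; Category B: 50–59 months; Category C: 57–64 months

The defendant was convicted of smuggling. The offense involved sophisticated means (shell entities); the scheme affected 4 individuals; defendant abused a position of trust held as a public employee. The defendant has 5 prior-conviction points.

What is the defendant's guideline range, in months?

Base offense level for smuggling: 11.
§1 does not apply.
§2 applies (level before this adjustment is 11 < 13, so +1): 11 + 1 = 12.
§3 does not apply.
§5 applies (level before this adjustment is 12 ≥ 11, so +3): 12 + 3 = 15.
Final offense level: 15.
Criminal history: 5 prior points → Category C (3+).
Level 15 falls in the 12-17 band.
Grid: Level 12-17 × Category C = 38-45 months.

38-45 months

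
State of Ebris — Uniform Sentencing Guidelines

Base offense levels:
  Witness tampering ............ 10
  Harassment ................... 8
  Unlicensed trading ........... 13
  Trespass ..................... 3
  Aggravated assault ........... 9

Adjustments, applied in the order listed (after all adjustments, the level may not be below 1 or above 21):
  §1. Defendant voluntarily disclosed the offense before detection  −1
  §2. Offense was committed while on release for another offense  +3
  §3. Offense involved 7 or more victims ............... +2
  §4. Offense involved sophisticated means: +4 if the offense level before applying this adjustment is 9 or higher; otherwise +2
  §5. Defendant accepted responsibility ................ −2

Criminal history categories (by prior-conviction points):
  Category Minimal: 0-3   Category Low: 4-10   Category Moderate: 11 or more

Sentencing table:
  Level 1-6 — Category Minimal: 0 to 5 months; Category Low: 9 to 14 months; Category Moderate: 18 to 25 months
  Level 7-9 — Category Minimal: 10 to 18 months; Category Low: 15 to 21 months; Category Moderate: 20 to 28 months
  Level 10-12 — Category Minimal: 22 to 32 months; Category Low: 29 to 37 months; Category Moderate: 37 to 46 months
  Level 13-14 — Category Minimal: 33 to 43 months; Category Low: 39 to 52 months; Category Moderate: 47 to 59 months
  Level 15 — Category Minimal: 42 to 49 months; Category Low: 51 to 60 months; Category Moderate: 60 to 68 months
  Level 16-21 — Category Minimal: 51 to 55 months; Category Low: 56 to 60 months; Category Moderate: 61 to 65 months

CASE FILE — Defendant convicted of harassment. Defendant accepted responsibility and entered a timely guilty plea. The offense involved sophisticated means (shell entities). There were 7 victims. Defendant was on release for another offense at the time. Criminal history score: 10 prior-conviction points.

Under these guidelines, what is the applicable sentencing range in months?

Base offense level for harassment: 8.
§2 applies: 8 + 3 = 11.
§3 applies: 11 + 2 = 13.
§4 applies (level before this adjustment is 13 ≥ 9, so +4): 13 + 4 = 17.
§5 applies: 17 − 2 = 15.
Final offense level: 15.
Criminal history: 10 prior points → Category Low (4-10).
Level 15 falls in the 15 band.
Grid: Level 15 × Category Low = 51-60 months.

51-60 months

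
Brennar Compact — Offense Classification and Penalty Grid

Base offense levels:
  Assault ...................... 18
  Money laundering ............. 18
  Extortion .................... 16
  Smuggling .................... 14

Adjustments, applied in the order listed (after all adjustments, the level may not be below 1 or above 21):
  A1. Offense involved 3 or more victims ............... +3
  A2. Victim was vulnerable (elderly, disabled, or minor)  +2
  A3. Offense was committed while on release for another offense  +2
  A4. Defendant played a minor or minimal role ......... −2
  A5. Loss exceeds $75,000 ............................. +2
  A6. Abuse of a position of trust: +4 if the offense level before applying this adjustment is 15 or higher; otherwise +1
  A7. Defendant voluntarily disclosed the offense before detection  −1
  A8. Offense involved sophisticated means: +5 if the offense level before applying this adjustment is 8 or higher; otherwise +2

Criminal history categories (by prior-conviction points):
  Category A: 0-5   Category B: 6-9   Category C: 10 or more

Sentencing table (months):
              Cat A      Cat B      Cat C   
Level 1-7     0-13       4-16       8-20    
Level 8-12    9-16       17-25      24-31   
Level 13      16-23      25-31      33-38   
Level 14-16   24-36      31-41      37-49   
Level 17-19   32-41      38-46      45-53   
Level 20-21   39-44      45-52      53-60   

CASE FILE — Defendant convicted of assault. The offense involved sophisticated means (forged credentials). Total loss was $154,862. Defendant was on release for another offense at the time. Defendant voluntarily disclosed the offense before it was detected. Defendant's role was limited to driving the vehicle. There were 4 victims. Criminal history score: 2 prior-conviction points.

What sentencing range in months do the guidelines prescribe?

Base offense level for assault: 18.
A1 applies: 18 + 3 = 21.
A3 applies: 21 + 2 = 23.
A4 applies: 23 − 2 = 21.
A5 applies: 21 + 2 = 23.
A6 does not apply.
A7 applies: 23 − 1 = 22.
A8 applies (level before this adjustment is 22 ≥ 8, so +5): 22 + 5 = 27.
Level 27 exceeds the maximum of 21; capped at 21.
Final offense level: 21.
Criminal history: 2 prior points → Category A (0-5).
Level 21 falls in the 20-21 band.
Grid: Level 20-21 × Category A = 39-44 months.

39-44 months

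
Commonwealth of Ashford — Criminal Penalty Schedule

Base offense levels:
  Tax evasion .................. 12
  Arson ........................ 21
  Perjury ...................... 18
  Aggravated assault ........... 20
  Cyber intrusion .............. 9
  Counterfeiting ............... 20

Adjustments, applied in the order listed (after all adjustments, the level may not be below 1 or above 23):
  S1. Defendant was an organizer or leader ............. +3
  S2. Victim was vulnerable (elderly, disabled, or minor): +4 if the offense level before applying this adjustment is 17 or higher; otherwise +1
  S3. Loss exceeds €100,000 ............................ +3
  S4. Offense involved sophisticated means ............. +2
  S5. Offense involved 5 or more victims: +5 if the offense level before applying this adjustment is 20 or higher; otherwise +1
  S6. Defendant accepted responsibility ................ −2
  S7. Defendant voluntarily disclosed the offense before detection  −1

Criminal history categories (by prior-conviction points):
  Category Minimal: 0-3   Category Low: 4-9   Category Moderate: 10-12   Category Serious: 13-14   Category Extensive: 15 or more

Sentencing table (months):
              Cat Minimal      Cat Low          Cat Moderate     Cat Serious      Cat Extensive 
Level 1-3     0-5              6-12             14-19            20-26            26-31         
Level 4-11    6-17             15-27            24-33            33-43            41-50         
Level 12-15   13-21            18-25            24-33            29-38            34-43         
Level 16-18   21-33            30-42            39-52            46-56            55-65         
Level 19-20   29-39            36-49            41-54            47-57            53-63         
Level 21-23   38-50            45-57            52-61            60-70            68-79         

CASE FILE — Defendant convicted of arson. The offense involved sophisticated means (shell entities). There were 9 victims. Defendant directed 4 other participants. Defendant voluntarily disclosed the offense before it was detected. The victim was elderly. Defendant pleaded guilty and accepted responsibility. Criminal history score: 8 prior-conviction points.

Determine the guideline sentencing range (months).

Base offense level for arson: 21.
S1 applies: 21 + 3 = 24.
S2 applies (level before this adjustment is 24 ≥ 17, so +4): 24 + 4 = 28.
S4 applies: 28 + 2 = 30.
S5 applies (level before this adjustment is 30 ≥ 20, so +5): 30 + 5 = 35.
S6 applies: 35 − 2 = 33.
S7 applies: 33 − 1 = 32.
Level 32 exceeds the maximum of 23; capped at 23.
Final offense level: 23.
Criminal history: 8 prior points → Category Low (4-9).
Level 23 falls in the 21-23 band.
Grid: Level 21-23 × Category Low = 45-57 months.

45-57 months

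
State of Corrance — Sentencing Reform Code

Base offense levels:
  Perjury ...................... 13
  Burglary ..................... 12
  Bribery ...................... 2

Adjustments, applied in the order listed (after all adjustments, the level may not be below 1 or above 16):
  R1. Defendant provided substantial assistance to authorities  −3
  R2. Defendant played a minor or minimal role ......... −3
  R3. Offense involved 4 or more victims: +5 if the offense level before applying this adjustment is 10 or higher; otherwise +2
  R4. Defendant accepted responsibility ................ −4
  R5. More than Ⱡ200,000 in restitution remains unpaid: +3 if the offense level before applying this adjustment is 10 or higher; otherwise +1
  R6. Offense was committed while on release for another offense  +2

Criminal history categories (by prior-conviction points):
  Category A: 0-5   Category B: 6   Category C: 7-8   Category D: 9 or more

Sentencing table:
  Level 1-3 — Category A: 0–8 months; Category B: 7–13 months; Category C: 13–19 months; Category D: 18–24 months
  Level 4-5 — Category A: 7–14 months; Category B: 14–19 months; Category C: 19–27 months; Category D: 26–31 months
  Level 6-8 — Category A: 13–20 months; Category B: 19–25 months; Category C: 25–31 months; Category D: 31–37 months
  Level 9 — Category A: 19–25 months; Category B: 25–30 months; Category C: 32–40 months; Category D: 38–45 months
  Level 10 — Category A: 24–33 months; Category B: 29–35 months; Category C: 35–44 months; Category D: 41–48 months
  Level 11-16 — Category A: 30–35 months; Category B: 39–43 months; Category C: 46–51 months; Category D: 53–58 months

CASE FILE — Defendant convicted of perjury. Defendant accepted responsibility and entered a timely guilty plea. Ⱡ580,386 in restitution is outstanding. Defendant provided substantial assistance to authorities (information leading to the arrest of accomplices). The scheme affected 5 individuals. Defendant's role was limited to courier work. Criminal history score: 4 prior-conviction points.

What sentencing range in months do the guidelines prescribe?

Base offense level for perjury: 13.
R1 applies: 13 − 3 = 10.
R2 applies: 10 − 3 = 7.
R3 applies (level before this adjustment is 7 < 10, so +2): 7 + 2 = 9.
R4 applies: 9 − 4 = 5.
R5 applies (level before this adjustment is 5 < 10, so +1): 5 + 1 = 6.
Final offense level: 6.
Criminal history: 4 prior points → Category A (0-5).
Level 6 falls in the 6-8 band.
Grid: Level 6-8 × Category A = 13-20 months.

13-20 months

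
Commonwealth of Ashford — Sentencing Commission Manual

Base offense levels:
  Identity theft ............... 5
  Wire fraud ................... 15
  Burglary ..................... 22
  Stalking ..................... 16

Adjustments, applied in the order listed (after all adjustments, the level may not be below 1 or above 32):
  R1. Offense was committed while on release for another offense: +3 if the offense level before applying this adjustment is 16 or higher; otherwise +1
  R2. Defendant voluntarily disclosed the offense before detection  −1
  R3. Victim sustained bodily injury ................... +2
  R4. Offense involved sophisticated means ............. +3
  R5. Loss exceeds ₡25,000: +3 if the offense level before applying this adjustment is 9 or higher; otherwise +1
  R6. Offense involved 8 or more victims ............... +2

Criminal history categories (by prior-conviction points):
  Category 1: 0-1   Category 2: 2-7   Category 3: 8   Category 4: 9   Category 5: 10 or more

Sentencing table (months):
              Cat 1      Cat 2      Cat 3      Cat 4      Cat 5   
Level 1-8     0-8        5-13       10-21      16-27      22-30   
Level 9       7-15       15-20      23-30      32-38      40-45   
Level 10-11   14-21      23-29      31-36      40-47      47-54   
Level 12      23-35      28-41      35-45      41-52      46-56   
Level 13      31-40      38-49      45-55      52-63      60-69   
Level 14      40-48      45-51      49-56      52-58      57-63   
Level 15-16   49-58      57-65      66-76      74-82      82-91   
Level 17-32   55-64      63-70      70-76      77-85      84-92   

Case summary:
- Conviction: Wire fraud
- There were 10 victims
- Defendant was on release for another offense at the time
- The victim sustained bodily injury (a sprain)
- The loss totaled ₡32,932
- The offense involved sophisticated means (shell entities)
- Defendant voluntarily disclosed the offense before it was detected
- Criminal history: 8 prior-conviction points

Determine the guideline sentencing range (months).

70-76 months

Base offense level for wire fraud: 15.
R1 applies (level before this adjustment is 15 < 16, so +1): 15 + 1 = 16.
R2 applies: 16 − 1 = 15.
R3 applies: 15 + 2 = 17.
R4 applies: 17 + 3 = 20.
R5 applies (level before this adjustment is 20 ≥ 9, so +3): 20 + 3 = 23.
R6 applies: 23 + 2 = 25.
Final offense level: 25.
Criminal history: 8 prior points → Category 3 (8).
Level 25 falls in the 17-32 band.
Grid: Level 17-32 × Category 3 = 70-76 months.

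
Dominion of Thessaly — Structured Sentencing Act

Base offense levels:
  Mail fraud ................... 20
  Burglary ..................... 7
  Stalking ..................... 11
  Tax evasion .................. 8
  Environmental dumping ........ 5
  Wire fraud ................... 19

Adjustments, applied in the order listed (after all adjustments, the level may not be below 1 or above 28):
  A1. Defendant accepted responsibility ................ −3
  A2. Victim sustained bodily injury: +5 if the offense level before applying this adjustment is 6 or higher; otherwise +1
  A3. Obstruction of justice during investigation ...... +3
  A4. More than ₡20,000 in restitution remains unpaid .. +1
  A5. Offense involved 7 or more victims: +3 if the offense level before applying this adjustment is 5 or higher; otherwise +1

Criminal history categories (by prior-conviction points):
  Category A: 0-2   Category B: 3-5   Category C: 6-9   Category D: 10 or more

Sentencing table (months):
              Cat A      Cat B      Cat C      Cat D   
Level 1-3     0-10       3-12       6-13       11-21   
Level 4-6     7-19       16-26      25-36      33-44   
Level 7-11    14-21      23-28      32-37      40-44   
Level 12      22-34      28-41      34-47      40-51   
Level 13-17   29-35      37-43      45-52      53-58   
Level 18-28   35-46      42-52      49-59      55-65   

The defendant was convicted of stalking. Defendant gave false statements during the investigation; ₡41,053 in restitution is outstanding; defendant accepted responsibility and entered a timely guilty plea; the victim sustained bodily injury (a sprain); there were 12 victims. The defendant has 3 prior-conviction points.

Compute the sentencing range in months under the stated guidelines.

Base offense level for stalking: 11.
A1 applies: 11 − 3 = 8.
A2 applies (level before this adjustment is 8 ≥ 6, so +5): 8 + 5 = 13.
A3 applies: 13 + 3 = 16.
A4 applies: 16 + 1 = 17.
A5 applies (level before this adjustment is 17 ≥ 5, so +3): 17 + 3 = 20.
Final offense level: 20.
Criminal history: 3 prior points → Category B (3-5).
Level 20 falls in the 18-28 band.
Grid: Level 18-28 × Category B = 42-52 months.

42-52 months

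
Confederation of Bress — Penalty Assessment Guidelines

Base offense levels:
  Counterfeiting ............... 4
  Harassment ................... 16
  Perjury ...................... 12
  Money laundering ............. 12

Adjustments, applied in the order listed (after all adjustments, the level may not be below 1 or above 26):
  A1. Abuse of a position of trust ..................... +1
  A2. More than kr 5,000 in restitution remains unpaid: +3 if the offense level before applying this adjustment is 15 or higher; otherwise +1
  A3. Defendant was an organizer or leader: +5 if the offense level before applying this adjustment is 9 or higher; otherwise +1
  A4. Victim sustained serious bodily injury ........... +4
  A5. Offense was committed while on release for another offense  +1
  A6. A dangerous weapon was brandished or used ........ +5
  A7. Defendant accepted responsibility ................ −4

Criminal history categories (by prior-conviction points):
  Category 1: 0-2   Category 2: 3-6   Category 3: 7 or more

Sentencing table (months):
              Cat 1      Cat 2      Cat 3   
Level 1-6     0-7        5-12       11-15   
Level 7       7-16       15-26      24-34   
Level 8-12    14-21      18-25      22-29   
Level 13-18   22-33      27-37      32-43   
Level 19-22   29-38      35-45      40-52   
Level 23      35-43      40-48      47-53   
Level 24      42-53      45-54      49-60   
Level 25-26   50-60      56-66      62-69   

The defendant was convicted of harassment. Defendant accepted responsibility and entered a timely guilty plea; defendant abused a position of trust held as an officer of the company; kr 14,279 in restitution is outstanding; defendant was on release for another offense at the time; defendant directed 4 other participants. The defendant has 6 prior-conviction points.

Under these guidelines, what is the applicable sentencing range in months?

Base offense level for harassment: 16.
A1 applies: 16 + 1 = 17.
A2 applies (level before this adjustment is 17 ≥ 15, so +3): 17 + 3 = 20.
A3 applies (level before this adjustment is 20 ≥ 9, so +5): 20 + 5 = 25.
A5 applies: 25 + 1 = 26.
A6 does not apply.
A7 applies: 26 − 4 = 22.
Final offense level: 22.
Criminal history: 6 prior points → Category 2 (3-6).
Level 22 falls in the 19-22 band.
Grid: Level 19-22 × Category 2 = 35-45 months.

35-45 months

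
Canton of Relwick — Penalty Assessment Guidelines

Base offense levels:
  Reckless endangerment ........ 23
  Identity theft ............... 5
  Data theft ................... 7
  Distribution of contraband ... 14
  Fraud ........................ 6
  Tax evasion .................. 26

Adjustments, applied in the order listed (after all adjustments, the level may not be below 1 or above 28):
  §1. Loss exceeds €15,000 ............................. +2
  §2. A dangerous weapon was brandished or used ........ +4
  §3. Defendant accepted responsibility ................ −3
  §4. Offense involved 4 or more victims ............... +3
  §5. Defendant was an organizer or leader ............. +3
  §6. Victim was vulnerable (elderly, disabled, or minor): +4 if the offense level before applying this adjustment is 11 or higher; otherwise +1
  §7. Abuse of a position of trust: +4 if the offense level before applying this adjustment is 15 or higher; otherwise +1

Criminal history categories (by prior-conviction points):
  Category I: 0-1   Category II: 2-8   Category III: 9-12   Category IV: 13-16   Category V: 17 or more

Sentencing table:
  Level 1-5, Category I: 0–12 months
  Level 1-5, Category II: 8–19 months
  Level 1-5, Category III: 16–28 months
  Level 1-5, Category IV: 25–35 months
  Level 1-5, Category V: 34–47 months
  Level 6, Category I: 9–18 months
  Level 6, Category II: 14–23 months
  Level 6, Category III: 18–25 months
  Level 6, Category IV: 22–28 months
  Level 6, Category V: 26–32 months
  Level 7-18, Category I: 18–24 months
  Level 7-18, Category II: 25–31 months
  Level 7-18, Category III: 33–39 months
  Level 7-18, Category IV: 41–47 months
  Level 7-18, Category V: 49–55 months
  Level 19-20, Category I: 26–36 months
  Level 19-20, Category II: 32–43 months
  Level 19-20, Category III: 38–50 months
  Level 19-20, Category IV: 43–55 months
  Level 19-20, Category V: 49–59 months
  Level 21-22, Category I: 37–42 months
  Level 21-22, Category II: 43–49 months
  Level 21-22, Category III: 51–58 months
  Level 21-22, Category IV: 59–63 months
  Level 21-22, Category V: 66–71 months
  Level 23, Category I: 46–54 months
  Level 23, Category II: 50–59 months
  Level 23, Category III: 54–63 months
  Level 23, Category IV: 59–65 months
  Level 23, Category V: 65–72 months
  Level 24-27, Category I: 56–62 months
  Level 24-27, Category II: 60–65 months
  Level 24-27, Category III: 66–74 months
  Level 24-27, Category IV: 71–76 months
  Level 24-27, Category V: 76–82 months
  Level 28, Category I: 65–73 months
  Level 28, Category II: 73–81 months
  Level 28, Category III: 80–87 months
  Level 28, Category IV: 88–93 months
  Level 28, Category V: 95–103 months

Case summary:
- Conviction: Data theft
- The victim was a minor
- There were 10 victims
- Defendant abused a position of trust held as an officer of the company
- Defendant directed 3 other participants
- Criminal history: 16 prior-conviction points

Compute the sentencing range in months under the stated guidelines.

Base offense level for data theft: 7.
§1 does not apply.
§2 does not apply.
§3 does not apply.
§4 applies: 7 + 3 = 10.
§5 applies: 10 + 3 = 13.
§6 applies (level before this adjustment is 13 ≥ 11, so +4): 13 + 4 = 17.
§7 applies (level before this adjustment is 17 ≥ 15, so +4): 17 + 4 = 21.
Final offense level: 21.
Criminal history: 16 prior points → Category IV (13-16).
Level 21 falls in the 21-22 band.
Grid: Level 21-22 × Category IV = 59-63 months.

59-63 months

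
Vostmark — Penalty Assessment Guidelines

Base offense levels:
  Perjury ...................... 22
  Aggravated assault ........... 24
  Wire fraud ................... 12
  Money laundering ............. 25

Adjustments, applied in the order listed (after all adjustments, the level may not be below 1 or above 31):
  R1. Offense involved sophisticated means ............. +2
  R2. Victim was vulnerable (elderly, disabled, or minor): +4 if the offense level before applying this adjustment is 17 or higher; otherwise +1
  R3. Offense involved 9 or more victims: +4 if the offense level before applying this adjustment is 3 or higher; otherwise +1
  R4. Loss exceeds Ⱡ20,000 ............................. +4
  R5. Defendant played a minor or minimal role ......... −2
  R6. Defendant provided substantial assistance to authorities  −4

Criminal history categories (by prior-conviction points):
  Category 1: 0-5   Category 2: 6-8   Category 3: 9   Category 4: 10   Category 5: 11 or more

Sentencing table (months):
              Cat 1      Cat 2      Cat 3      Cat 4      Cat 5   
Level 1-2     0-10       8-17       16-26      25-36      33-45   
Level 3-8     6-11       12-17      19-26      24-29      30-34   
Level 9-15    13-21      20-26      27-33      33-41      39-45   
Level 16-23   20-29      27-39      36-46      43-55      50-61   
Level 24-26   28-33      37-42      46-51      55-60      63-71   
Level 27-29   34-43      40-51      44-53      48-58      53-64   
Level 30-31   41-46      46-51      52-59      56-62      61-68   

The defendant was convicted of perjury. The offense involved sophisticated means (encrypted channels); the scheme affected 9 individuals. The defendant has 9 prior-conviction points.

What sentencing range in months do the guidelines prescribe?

Base offense level for perjury: 22.
R1 applies: 22 + 2 = 24.
R2 does not apply.
R3 applies (level before this adjustment is 24 ≥ 3, so +4): 24 + 4 = 28.
R4 does not apply.
R5 does not apply.
Final offense level: 28.
Criminal history: 9 prior points → Category 3 (9).
Level 28 falls in the 27-29 band.
Grid: Level 27-29 × Category 3 = 44-53 months.

44-53 months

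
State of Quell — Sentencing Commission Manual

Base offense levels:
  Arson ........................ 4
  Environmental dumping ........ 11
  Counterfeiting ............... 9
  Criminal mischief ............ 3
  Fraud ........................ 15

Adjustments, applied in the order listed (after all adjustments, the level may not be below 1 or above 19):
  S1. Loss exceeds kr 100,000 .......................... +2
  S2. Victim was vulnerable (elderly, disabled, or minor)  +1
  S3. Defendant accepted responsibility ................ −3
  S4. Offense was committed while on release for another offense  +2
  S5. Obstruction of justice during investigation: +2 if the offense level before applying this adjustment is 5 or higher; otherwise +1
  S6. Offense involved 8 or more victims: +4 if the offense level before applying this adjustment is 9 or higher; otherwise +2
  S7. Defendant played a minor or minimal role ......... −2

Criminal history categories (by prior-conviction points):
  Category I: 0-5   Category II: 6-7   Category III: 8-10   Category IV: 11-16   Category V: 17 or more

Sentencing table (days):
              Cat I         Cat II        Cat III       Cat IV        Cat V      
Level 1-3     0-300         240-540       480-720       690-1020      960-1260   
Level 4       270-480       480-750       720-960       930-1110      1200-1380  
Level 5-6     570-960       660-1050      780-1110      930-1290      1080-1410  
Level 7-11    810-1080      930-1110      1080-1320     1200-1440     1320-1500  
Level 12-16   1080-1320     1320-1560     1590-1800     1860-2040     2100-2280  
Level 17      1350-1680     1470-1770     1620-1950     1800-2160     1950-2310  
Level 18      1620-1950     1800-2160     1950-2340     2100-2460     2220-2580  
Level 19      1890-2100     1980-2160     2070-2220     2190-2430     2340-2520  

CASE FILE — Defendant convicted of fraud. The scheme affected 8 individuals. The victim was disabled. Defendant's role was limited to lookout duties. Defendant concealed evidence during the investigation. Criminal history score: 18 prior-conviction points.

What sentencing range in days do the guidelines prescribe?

2340-2520 days

Base offense level for fraud: 15.
S2 applies: 15 + 1 = 16.
S3 does not apply.
S4 does not apply.
S5 applies (level before this adjustment is 16 ≥ 5, so +2): 16 + 2 = 18.
S6 applies (level before this adjustment is 18 ≥ 9, so +4): 18 + 4 = 22.
S7 applies: 22 − 2 = 20.
Level 20 exceeds the maximum of 19; capped at 19.
Final offense level: 19.
Criminal history: 18 prior points → Category V (17+).
Level 19 falls in the 19 band.
Grid: Level 19 × Category V = 2340-2520 days.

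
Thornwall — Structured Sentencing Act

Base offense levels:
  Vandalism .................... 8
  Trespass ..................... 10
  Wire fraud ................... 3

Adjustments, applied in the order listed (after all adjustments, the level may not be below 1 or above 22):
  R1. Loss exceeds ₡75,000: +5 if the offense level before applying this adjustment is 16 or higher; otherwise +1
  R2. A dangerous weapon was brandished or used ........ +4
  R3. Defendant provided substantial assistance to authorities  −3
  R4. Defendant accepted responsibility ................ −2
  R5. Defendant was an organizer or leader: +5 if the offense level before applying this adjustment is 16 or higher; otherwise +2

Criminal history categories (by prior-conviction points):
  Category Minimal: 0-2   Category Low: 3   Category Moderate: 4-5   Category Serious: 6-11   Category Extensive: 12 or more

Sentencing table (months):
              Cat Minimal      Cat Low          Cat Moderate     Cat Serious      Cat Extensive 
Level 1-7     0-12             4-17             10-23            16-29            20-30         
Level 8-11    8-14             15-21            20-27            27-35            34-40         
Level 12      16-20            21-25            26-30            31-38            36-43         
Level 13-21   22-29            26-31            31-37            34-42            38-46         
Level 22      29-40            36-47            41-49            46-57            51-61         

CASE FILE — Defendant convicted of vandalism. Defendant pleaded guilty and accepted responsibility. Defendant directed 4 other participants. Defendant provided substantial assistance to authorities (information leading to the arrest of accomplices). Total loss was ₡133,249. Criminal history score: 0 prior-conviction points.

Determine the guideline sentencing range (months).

0-12 months

Base offense level for vandalism: 8.
R1 applies (level before this adjustment is 8 < 16, so +1): 8 + 1 = 9.
R3 applies: 9 − 3 = 6.
R4 applies: 6 − 2 = 4.
R5 applies (level before this adjustment is 4 < 16, so +2): 4 + 2 = 6.
Final offense level: 6.
Criminal history: 0 prior points → Category Minimal (0-2).
Level 6 falls in the 1-7 band.
Grid: Level 1-7 × Category Minimal = 0-12 months.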